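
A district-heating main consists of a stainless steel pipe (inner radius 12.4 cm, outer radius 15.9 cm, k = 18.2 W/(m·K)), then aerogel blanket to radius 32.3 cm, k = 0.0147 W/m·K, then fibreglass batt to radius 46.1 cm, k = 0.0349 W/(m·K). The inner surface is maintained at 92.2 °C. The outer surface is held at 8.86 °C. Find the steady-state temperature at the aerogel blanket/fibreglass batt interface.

Treat each layer as a resistance in series:
  R'_stainless steel = ln(0.159/0.124)/(2πk) = 0.2486/(2π·18.2) = 0.002174 m·K/W
  R'_aerogel blanket = ln(0.323/0.159)/(2πk) = 0.7087/(2π·0.0147) = 7.674 m·K/W
  R'_fibreglass batt = ln(0.461/0.323)/(2πk) = 0.3557/(2π·0.0349) = 1.622 m·K/W
ΣR = 0.002174 + 7.674 + 1.622 = 9.298 m·K/W
Q' = ΔT/ΣR = (92.2 °C − 8.86 °C)/9.298 = 8.963 W/m
From the inner boundary to the aerogel blanket/fibreglass batt interface, ΣR_partial = 7.676 m·K/W.
T_interface = T_in − Q'·ΣR_partial = 92.2 °C − (8.963)(7.676) = 23.4 °C

T = 23.4 °C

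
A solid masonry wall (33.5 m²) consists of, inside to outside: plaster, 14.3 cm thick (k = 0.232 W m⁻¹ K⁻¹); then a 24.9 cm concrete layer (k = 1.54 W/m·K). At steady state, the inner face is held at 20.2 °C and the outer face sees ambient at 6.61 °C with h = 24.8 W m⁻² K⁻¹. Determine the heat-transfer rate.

Treat each layer as a resistance in series:
  R_plaster = L/(kA) = 0.143/(0.232·33.5) = 0.01840 K/W
  R_concrete = L/(kA) = 0.249/(1.54·33.5) = 0.004827 K/W
  R_conv,out = 1/(hA) = 1/(24.8·33.5) = 0.001204 K/W
ΣR = 0.01840 + 0.004827 + 0.001204 = 0.02443 K/W
Q = ΔT/ΣR = (20.2 °C − 6.61 °C)/0.02443 = 556 W

Q = 556 W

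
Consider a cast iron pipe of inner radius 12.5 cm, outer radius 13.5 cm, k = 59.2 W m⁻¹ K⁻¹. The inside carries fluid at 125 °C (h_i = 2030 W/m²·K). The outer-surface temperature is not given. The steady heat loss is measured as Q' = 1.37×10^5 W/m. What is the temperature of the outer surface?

T_out = 10.7 °C

Series resistances:
  R'_conv,in = 1/(2πr h) = 1/(2π·0.125·2030) = 6.272×10^-4 m·K/W
  R'_cast iron = ln(0.135/0.125)/(2πk) = 0.07696/(2π·59.2) = 2.069×10^-4 m·K/W
ΣR = 8.341×10^-4 m·K/W
ΔT = Q'·ΣR = 1.37×10^5 × 8.341×10^-4 = 114.3 K
Heat flows outward, so T_out = T_in − ΔT = 125 − 114.3 = 10.7 °C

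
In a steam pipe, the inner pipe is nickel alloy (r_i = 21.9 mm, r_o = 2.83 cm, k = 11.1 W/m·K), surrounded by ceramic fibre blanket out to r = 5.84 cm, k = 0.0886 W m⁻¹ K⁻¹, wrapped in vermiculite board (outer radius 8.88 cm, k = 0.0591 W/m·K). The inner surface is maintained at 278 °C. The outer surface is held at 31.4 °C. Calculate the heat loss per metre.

Treat each layer as a resistance in series:
  R'_nickel alloy = ln(0.0283/0.0219)/(2πk) = 0.2564/(2π·11.1) = 0.003676 m·K/W
  R'_ceramic fibre blanket = ln(0.0584/0.0283)/(2πk) = 0.7245/(2π·0.0886) = 1.301 m·K/W
  R'_vermiculite board = ln(0.0888/0.0584)/(2πk) = 0.4191/(2π·0.0591) = 1.129 m·K/W
ΣR = 0.003676 + 1.301 + 1.129 = 2.434 m·K/W
Q' = ΔT/ΣR = (278 °C − 31.4 °C)/2.434 = 101 W/m

Q' = 101 W/m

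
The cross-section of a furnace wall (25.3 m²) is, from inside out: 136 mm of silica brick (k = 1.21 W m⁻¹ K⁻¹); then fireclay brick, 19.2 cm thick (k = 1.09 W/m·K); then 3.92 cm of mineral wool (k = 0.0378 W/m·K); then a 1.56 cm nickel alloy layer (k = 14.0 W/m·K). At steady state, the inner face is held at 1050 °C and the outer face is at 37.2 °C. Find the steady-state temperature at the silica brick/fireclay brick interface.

Treat each layer as a resistance in series:
  R_silica brick = L/(kA) = 0.136/(1.21·25.3) = 0.004443 K/W
  R_fireclay brick = L/(kA) = 0.192/(1.09·25.3) = 0.006962 K/W
  R_mineral wool = L/(kA) = 0.0392/(0.0378·25.3) = 0.04099 K/W
  R_nickel alloy = L/(kA) = 0.0156/(14.0·25.3) = 4.404×10^-5 K/W
ΣR = 0.004443 + 0.006962 + 0.04099 + 4.404×10^-5 = 0.05244 K/W
Q = ΔT/ΣR = (1050 °C − 37.2 °C)/0.05244 = 19310 W
From the inner boundary to the silica brick/fireclay brick interface, ΣR_partial = 0.004443 K/W.
T_interface = T_in − Q·ΣR_partial = 1050 °C − (19310)(0.004443) = 964 °C

T = 964 °C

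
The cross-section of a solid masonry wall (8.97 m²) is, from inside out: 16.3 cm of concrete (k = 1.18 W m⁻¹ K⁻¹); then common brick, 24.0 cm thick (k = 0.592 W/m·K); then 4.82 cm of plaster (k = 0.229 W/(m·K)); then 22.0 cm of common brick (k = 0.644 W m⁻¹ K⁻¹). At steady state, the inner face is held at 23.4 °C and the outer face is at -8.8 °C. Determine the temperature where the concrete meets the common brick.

Treat each layer as a resistance in series:
  R_concrete = L/(kA) = 0.163/(1.18·8.97) = 0.01540 K/W
  R_common brick = L/(kA) = 0.240/(0.592·8.97) = 0.04520 K/W
  R_plaster = L/(kA) = 0.0482/(0.229·8.97) = 0.02346 K/W
  R_common brick = L/(kA) = 0.220/(0.644·8.97) = 0.03808 K/W
ΣR = 0.01540 + 0.04520 + 0.02346 + 0.03808 = 0.1221 K/W
Q = ΔT/ΣR = (23.4 °C − -8.8 °C)/0.1221 = 263.7 W
From the inner boundary to the concrete/common brick interface, ΣR_partial = 0.01540 K/W.
T_interface = T_in − Q·ΣR_partial = 23.4 °C − (263.7)(0.01540) = 19.3 °C

T = 19.3 °C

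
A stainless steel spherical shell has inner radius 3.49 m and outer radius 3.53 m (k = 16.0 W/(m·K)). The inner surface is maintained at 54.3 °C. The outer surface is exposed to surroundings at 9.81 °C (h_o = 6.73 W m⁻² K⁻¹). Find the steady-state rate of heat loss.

Series thermal resistances, inner to outer:
  R_stainless steel = (1/3.49 − 1/3.53)/(4πk) = 0.003247/(4π·16.0) = 1.615×10^-5 K/W
  R_conv,out = 1/(4πr²h) = 1/(4π·3.53²·6.73) = 9.489×10^-4 K/W
ΣR = 1.615×10^-5 + 9.489×10^-4 = 9.651×10^-4 K/W
Q = ΔT/ΣR = (54.3 °C − 9.81 °C)/9.651×10^-4 = 46100 W

Q = 46100 W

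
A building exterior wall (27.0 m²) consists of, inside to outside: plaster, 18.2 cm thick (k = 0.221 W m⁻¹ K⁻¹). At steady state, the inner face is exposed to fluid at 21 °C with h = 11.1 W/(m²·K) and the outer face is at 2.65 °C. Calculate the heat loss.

Q = 542 W

Treat each layer as a resistance in series:
  R_conv,in = 1/(hA) = 1/(11.1·27.0) = 0.003337 K/W
  R_plaster = L/(kA) = 0.182/(0.221·27.0) = 0.03050 K/W
ΣR = 0.003337 + 0.03050 = 0.03384 K/W
Q = ΔT/ΣR = (21 °C − 2.65 °C)/0.03384 = 542 W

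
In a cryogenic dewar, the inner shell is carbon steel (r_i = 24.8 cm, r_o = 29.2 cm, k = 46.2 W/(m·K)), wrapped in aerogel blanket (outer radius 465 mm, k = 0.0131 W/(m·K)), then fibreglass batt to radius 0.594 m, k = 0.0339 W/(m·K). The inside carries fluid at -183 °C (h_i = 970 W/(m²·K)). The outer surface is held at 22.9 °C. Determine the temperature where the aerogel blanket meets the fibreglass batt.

Treat each layer as a resistance in series:
  R_conv,in = 1/(4πr²h) = 1/(4π·0.248²·970) = 0.001334 K/W
  R_carbon steel = (1/0.248 − 1/0.292)/(4πk) = 0.6076/(4π·46.2) = 0.001047 K/W
  R_aerogel blanket = (1/0.292 − 1/0.465)/(4πk) = 1.274/(4π·0.0131) = 7.740 K/W
  R_fibreglass batt = (1/0.465 − 1/0.594)/(4πk) = 0.4670/(4π·0.0339) = 1.096 K/W
ΣR = 0.001334 + 0.001047 + 7.740 + 1.096 = 8.838 K/W
Q = ΔT/ΣR = (-183 °C − 22.9 °C)/8.838 = -23.30 W
From the inner boundary to the aerogel blanket/fibreglass batt interface, ΣR_partial = 7.742 K/W.
T_interface = T_in − Q·ΣR_partial = -183 °C − (-23.30)(7.742) = -2.6 °C

T = -2.6 °C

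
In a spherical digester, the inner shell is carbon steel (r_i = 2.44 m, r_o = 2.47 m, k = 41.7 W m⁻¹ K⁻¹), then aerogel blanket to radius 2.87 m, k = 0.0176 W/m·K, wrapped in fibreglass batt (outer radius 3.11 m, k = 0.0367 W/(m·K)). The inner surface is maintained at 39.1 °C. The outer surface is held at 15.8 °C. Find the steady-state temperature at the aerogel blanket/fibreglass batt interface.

T = 20.1 °C

Treat each layer as a resistance in series:
  R_carbon steel = (1/2.44 − 1/2.47)/(4πk) = 0.004978/(4π·41.7) = 9.499×10^-6 K/W
  R_aerogel blanket = (1/2.47 − 1/2.87)/(4πk) = 0.05643/(4π·0.0176) = 0.2551 K/W
  R_fibreglass batt = (1/2.87 − 1/3.11)/(4πk) = 0.02689/(4π·0.0367) = 0.05830 K/W
ΣR = 9.499×10^-6 + 0.2551 + 0.05830 = 0.3134 K/W
Q = ΔT/ΣR = (39.1 °C − 15.8 °C)/0.3134 = 74.35 W
From the inner boundary to the aerogel blanket/fibreglass batt interface, ΣR_partial = 0.2551 K/W.
T_interface = T_in − Q·ΣR_partial = 39.1 °C − (74.35)(0.2551) = 20.1 °C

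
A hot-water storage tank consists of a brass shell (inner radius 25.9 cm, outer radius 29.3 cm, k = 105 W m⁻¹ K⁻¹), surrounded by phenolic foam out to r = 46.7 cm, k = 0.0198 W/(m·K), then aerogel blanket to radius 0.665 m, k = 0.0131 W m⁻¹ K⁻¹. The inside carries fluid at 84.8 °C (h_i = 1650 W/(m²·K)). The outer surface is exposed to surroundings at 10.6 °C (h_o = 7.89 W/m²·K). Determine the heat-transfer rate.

Treat each layer as a resistance in series:
  R_conv,in = 1/(4πr²h) = 1/(4π·0.259²·1650) = 7.190×10^-4 K/W
  R_brass = (1/0.259 − 1/0.293)/(4πk) = 0.4480/(4π·105) = 3.396×10^-4 K/W
  R_phenolic foam = (1/0.293 − 1/0.467)/(4πk) = 1.272/(4π·0.0198) = 5.111 K/W
  R_aerogel blanket = (1/0.467 − 1/0.665)/(4πk) = 0.6376/(4π·0.0131) = 3.873 K/W
  R_conv,out = 1/(4πr²h) = 1/(4π·0.665²·7.89) = 0.02281 K/W
ΣR = 7.190×10^-4 + 3.396×10^-4 + 5.111 + 3.873 + 0.02281 = 9.008 K/W
Q = ΔT/ΣR = (84.8 °C − 10.6 °C)/9.008 = 8.24 W

Q = 8.24 W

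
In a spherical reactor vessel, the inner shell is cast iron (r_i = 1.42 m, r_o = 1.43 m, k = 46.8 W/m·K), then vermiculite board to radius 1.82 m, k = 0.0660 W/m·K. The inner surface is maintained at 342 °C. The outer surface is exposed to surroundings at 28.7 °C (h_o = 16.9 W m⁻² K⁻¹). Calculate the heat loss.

Q = 1720 W

Resistance network (inner→outer):
  R_cast iron = (1/1.42 − 1/1.43)/(4πk) = 0.004925/(4π·46.8) = 8.374×10^-6 K/W
  R_vermiculite board = (1/1.43 − 1/1.82)/(4πk) = 0.1499/(4π·0.0660) = 0.1807 K/W
  R_conv,out = 1/(4πr²h) = 1/(4π·1.82²·16.9) = 0.001422 K/W
ΣR = 8.374×10^-6 + 0.1807 + 0.001422 = 0.1821 K/W
Q = ΔT/ΣR = (342 °C − 28.7 °C)/0.1821 = 1720 W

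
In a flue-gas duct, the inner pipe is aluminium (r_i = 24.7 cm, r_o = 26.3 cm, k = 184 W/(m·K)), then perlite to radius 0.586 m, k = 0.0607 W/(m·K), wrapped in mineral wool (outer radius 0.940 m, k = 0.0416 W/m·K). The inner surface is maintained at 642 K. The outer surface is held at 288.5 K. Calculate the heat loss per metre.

Q' = 90.4 W/m

Resistance network (inner→outer):
  R'_aluminium = ln(0.263/0.247)/(2πk) = 0.06277/(2π·184) = 5.429×10^-5 m·K/W
  R'_perlite = ln(0.586/0.263)/(2πk) = 0.8012/(2π·0.0607) = 2.101 m·K/W
  R'_mineral wool = ln(0.940/0.586)/(2πk) = 0.4726/(2π·0.0416) = 1.808 m·K/W
ΣR = 5.429×10^-5 + 2.101 + 1.808 = 3.909 m·K/W
Q' = ΔT/ΣR = (642 K − 288.5 K)/3.909 = 90.4 W/m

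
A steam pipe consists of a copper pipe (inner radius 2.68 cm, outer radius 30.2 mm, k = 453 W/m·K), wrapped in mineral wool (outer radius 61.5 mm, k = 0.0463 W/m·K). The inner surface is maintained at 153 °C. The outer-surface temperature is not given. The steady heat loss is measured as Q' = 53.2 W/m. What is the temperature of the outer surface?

Series resistances:
  R'_copper = ln(0.0302/0.0268)/(2πk) = 0.1194/(2π·453) = 4.196×10^-5 m·K/W
  R'_mineral wool = ln(0.0615/0.0302)/(2πk) = 0.7112/(2π·0.0463) = 2.445 m·K/W
ΣR = 2.445 m·K/W
ΔT = Q'·ΣR = 53.2 × 2.445 = 130.1 K
Heat flows outward, so T_out = T_in − ΔT = 153 − 130.1 = 22.9 °C

T_out = 22.9 °C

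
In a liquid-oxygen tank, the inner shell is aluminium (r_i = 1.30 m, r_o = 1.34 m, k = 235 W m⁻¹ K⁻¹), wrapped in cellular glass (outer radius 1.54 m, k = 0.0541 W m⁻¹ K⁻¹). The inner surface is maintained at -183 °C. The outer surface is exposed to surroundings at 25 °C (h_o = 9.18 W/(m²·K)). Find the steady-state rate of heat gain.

Treat each layer as a resistance in series:
  R_aluminium = (1/1.30 − 1/1.34)/(4πk) = 0.02296/(4π·235) = 7.776×10^-6 K/W
  R_cellular glass = (1/1.34 − 1/1.54)/(4πk) = 0.09692/(4π·0.0541) = 0.1426 K/W
  R_conv,out = 1/(4πr²h) = 1/(4π·1.54²·9.18) = 0.003655 K/W
ΣR = 7.776×10^-6 + 0.1426 + 0.003655 = 0.1463 K/W
Q = ΔT/ΣR = (-183 °C − 25 °C)/0.1463 = -1420 W
(Negative Q ⇒ heat flows inward; heat gain = 1420 W.)

Q = 1420 W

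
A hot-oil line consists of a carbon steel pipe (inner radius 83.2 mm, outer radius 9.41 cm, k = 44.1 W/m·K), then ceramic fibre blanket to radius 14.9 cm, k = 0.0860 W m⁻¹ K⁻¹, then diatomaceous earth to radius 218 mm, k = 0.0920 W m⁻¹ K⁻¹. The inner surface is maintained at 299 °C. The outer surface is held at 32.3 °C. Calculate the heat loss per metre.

Q' = 177 W/m

Resistance network (inner→outer):
  R'_carbon steel = ln(0.0941/0.0832)/(2πk) = 0.1231/(2π·44.1) = 4.443×10^-4 m·K/W
  R'_ceramic fibre blanket = ln(0.149/0.0941)/(2πk) = 0.4596/(2π·0.0860) = 0.8505 m·K/W
  R'_diatomaceous earth = ln(0.218/0.149)/(2πk) = 0.3805/(2π·0.0920) = 0.6583 m·K/W
ΣR = 4.443×10^-4 + 0.8505 + 0.6583 = 1.509 m·K/W
Q' = ΔT/ΣR = (299 °C − 32.3 °C)/1.509 = 177 W/m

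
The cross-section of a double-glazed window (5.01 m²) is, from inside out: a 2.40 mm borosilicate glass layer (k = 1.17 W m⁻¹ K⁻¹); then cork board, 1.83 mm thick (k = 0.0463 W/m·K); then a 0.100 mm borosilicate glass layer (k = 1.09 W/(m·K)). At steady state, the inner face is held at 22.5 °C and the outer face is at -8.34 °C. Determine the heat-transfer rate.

Resistance network (inner→outer):
  R_borosilicate glass = L/(kA) = 0.00240/(1.17·5.01) = 4.094×10^-4 K/W
  R_cork board = L/(kA) = 0.00183/(0.0463·5.01) = 0.007889 K/W
  R_borosilicate glass = L/(kA) = 1.00×10^-4/(1.09·5.01) = 1.831×10^-5 K/W
ΣR = 4.094×10^-4 + 0.007889 + 1.831×10^-5 = 0.008317 K/W
Q = ΔT/ΣR = (22.5 °C − -8.34 °C)/0.008317 = 3710 W

Q = 3710 W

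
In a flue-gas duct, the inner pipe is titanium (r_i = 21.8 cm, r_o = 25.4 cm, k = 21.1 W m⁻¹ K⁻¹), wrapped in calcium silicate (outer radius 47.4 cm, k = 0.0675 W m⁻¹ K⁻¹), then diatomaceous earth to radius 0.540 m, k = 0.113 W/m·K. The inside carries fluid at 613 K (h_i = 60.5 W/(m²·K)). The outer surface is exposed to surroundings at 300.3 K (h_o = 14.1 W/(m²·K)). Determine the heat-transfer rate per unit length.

Q' = 185 W/m

Series thermal resistances, inner to outer:
  R'_conv,in = 1/(2πr h) = 1/(2π·0.218·60.5) = 0.01207 m·K/W
  R'_titanium = ln(0.254/0.218)/(2πk) = 0.1528/(2π·21.1) = 0.001153 m·K/W
  R'_calcium silicate = ln(0.474/0.254)/(2πk) = 0.6239/(2π·0.0675) = 1.471 m·K/W
  R'_diatomaceous earth = ln(0.540/0.474)/(2πk) = 0.1304/(2π·0.113) = 0.1836 m·K/W
  R'_conv,out = 1/(2πr h) = 1/(2π·0.540·14.1) = 0.02090 m·K/W
ΣR = 0.01207 + 0.001153 + 1.471 + 0.1836 + 0.02090 = 1.689 m·K/W
Q' = ΔT/ΣR = (613 K − 300.3 K)/1.689 = 185 W/m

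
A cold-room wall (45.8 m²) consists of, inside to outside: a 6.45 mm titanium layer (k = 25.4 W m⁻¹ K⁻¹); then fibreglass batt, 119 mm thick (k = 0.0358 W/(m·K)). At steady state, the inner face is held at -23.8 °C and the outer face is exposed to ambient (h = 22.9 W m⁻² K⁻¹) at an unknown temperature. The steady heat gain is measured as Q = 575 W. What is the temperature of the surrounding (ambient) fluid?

Sum the resistances:
  R_titanium = L/(kA) = 0.00645/(25.4·45.8) = 5.544×10^-6 K/W
  R_fibreglass batt = L/(kA) = 0.119/(0.0358·45.8) = 0.07258 K/W
  R_conv,out = 1/(hA) = 1/(22.9·45.8) = 9.535×10^-4 K/W
ΣR = 0.07354 K/W
ΔT = Q·ΣR = 575 × 0.07354 = 42.29 K
Heat flows inward, so T_out = T_in + ΔT = -23.8 + 42.29 = 18.5 °C

T_out = 18.5 °C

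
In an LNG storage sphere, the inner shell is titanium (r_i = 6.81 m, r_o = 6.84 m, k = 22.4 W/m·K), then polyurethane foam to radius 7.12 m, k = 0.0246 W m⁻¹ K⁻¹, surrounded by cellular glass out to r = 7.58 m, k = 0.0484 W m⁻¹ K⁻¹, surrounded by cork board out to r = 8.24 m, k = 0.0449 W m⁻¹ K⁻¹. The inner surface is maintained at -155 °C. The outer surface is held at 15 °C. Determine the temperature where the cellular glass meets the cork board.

Series thermal resistances, inner to outer:
  R_titanium = (1/6.81 − 1/6.84)/(4πk) = 6.440×10^-4/(4π·22.4) = 2.288×10^-6 K/W
  R_polyurethane foam = (1/6.84 − 1/7.12)/(4πk) = 0.005749/(4π·0.0246) = 0.01860 K/W
  R_cellular glass = (1/7.12 − 1/7.58)/(4πk) = 0.008523/(4π·0.0484) = 0.01401 K/W
  R_cork board = (1/7.58 − 1/8.24)/(4πk) = 0.01057/(4π·0.0449) = 0.01873 K/W
ΣR = 2.288×10^-6 + 0.01860 + 0.01401 + 0.01873 = 0.05134 K/W
Q = ΔT/ΣR = (-155 °C − 15 °C)/0.05134 = -3311 W
From the inner boundary to the cellular glass/cork board interface, ΣR_partial = 0.03261 K/W.
T_interface = T_in − Q·ΣR_partial = -155 °C − (-3311)(0.03261) = -47.0 °C

T = -47.0 °C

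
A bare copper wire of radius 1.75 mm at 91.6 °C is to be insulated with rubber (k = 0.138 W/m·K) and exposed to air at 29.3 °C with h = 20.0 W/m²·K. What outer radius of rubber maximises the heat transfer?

r_cr = 0.690 cm

For a cylinder, r_cr = k_ins/h = 0.138/20.0 = 0.00690 m = 0.690 cm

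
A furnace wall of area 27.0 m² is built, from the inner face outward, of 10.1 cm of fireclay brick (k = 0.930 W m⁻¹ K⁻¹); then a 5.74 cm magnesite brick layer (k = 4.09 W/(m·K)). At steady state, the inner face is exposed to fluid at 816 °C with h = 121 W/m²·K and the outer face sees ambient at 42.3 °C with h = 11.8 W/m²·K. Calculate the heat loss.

Resistance network (inner→outer):
  R_conv,in = 1/(hA) = 1/(121·27.0) = 3.061×10^-4 K/W
  R_fireclay brick = L/(kA) = 0.101/(0.930·27.0) = 0.004022 K/W
  R_magnesite brick = L/(kA) = 0.0574/(4.09·27.0) = 5.198×10^-4 K/W
  R_conv,out = 1/(hA) = 1/(11.8·27.0) = 0.003139 K/W
ΣR = 3.061×10^-4 + 0.004022 + 5.198×10^-4 + 0.003139 = 0.007987 K/W
Q = ΔT/ΣR = (816 °C − 42.3 °C)/0.007987 = 96900 W

Q = 96900 W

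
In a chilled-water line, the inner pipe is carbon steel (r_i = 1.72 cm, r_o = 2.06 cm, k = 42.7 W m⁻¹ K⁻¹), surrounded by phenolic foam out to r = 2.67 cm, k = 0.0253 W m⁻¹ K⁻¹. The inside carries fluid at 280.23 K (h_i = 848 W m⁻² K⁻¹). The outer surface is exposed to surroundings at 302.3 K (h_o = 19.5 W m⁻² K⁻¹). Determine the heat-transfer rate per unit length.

Q' = 11.3 W/m

Series thermal resistances, inner to outer:
  R'_conv,in = 1/(2πr h) = 1/(2π·0.0172·848) = 0.01091 m·K/W
  R'_carbon steel = ln(0.0206/0.0172)/(2πk) = 0.1804/(2π·42.7) = 6.723×10^-4 m·K/W
  R'_phenolic foam = ln(0.0267/0.0206)/(2πk) = 0.2594/(2π·0.0253) = 1.632 m·K/W
  R'_conv,out = 1/(2πr h) = 1/(2π·0.0267·19.5) = 0.3057 m·K/W
ΣR = 0.01091 + 6.723×10^-4 + 1.632 + 0.3057 = 1.949 m·K/W
Q' = ΔT/ΣR = (280.23 K − 302.3 K)/1.949 = -11.3 W/m
(Negative Q' ⇒ heat flows inward; heat gain = 11.3 W/m.)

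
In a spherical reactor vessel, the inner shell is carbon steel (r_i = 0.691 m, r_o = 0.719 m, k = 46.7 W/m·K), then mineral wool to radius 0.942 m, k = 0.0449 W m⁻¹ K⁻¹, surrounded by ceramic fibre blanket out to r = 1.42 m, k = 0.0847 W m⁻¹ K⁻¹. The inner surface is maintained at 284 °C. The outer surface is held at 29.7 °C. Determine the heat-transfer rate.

Q = 277 W

Treat each layer as a resistance in series:
  R_carbon steel = (1/0.691 − 1/0.719)/(4πk) = 0.05636/(4π·46.7) = 9.603×10^-5 K/W
  R_mineral wool = (1/0.719 − 1/0.942)/(4πk) = 0.3292/(4π·0.0449) = 0.5835 K/W
  R_ceramic fibre blanket = (1/0.942 − 1/1.42)/(4πk) = 0.3573/(4π·0.0847) = 0.3357 K/W
ΣR = 9.603×10^-5 + 0.5835 + 0.3357 = 0.9193 K/W
Q = ΔT/ΣR = (284 °C − 29.7 °C)/0.9193 = 277 W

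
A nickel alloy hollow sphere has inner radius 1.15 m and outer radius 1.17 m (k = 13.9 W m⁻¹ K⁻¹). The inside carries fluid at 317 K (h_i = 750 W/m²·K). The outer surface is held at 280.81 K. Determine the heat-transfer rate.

Treat each layer as a resistance in series:
  R_conv,in = 1/(4πr²h) = 1/(4π·1.15²·750) = 8.023×10^-5 K/W
  R_nickel alloy = (1/1.15 − 1/1.17)/(4πk) = 0.01486/(4π·13.9) = 8.510×10^-5 K/W
ΣR = 8.023×10^-5 + 8.510×10^-5 = 1.653×10^-4 K/W
Q = ΔT/ΣR = (317 K − 280.81 K)/1.653×10^-4 = 2.19×10^5 W

Q = 2.19×10^5 W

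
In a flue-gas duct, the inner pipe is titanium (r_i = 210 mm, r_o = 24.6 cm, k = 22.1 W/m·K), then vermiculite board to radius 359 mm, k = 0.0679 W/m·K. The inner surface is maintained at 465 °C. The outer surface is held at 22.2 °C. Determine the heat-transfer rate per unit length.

Q' = 499 W/m

Series thermal resistances, inner to outer:
  R'_titanium = ln(0.246/0.210)/(2πk) = 0.1582/(2π·22.1) = 0.001139 m·K/W
  R'_vermiculite board = ln(0.359/0.246)/(2πk) = 0.3780/(2π·0.0679) = 0.8860 m·K/W
ΣR = 0.001139 + 0.8860 = 0.8871 m·K/W
Q' = ΔT/ΣR = (465 °C − 22.2 °C)/0.8871 = 499 W/m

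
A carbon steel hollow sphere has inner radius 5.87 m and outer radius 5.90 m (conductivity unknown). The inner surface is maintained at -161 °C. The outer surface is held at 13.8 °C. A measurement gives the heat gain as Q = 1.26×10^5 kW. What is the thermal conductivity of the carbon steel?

k = 49.7 W/m·K

ΣR = ΔT/Q = |-161 − 13.8|/1.26×10^8 = 1.387×10^-6 K/W
(1/r₁−1/r₂)/(4πk) = 1.387×10^-6 ⇒ k = 8.662×10^-4/(4π·1.387×10^-6) = 49.7 W/m·K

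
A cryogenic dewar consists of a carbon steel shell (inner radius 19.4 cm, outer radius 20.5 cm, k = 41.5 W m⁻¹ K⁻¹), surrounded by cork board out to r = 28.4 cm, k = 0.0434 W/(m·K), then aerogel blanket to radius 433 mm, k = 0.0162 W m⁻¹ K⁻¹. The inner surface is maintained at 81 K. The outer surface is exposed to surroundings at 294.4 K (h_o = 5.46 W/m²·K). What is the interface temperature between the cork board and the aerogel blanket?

T = 143 K

Series thermal resistances, inner to outer:
  R_carbon steel = (1/0.194 − 1/0.205)/(4πk) = 0.2766/(4π·41.5) = 5.304×10^-4 K/W
  R_cork board = (1/0.205 − 1/0.284)/(4πk) = 1.357/(4π·0.0434) = 2.488 K/W
  R_aerogel blanket = (1/0.284 − 1/0.433)/(4πk) = 1.212/(4π·0.0162) = 5.952 K/W
  R_conv,out = 1/(4πr²h) = 1/(4π·0.433²·5.46) = 0.07774 K/W
ΣR = 5.304×10^-4 + 2.488 + 5.952 + 0.07774 = 8.518 K/W
Q = ΔT/ΣR = (81 K − 294.4 K)/8.518 = -25.05 W
From the inner boundary to the cork board/aerogel blanket interface, ΣR_partial = 2.489 K/W.
T_interface = T_in − Q·ΣR_partial = 81 K − (-25.05)(2.489) = 143 K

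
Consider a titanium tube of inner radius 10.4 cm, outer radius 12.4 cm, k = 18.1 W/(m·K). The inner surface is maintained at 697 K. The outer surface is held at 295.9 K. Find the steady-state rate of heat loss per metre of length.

Q' = 259 kW/m

Q' = 2πk·ΔT/ln(r₂/r₁) = 2π × 18.1 × 401.1 / ln(0.124/0.104) = 2.59×10^5 W/m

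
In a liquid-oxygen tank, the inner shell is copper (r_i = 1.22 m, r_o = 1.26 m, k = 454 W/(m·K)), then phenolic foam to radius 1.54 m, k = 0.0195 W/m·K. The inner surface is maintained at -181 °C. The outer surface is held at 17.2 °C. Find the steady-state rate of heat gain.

Q = 337 W

Series thermal resistances, inner to outer:
  R_copper = (1/1.22 − 1/1.26)/(4πk) = 0.02602/(4π·454) = 4.561×10^-6 K/W
  R_phenolic foam = (1/1.26 − 1/1.54)/(4πk) = 0.1443/(4π·0.0195) = 0.5889 K/W
ΣR = 4.561×10^-6 + 0.5889 = 0.5889 K/W
Q = ΔT/ΣR = (-181 °C − 17.2 °C)/0.5889 = -337 W
(Negative Q ⇒ heat flows inward; heat gain = 337 W.)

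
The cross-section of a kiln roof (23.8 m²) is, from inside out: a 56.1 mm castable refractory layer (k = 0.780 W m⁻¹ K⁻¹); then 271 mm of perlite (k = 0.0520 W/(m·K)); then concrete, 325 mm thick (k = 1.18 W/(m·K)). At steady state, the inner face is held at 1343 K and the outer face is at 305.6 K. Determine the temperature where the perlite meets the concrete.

Treat each layer as a resistance in series:
  R_castable refractory = L/(kA) = 0.0561/(0.780·23.8) = 0.003022 K/W
  R_perlite = L/(kA) = 0.271/(0.0520·23.8) = 0.2190 K/W
  R_concrete = L/(kA) = 0.325/(1.18·23.8) = 0.01157 K/W
ΣR = 0.003022 + 0.2190 + 0.01157 = 0.2336 K/W
Q = ΔT/ΣR = (1343 K − 305.6 K)/0.2336 = 4441 W
From the inner boundary to the perlite/concrete interface, ΣR_partial = 0.2220 K/W.
T_interface = T_in − Q·ΣR_partial = 1343 K − (4441)(0.2220) = 357 K

T = 357 K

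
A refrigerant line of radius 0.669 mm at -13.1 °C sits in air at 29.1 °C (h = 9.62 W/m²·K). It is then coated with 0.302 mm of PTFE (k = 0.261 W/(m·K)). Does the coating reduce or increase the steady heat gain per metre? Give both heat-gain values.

Critical radius for a cylinder: r_cr = k/h = 0.0271 m = 2.71 cm.
Outer radius after coating: r₂ = 6.69×10^-4 + 3.02×10^-4 = 0.000971 m.
Since r₁ < r_cr and r₂ ≤ r_cr, the coating moves toward the maximum at r_cr — heat gain rises.
Bare: R = 1/(2πr₁h) = 24.73 m·K/W; Q = 42.2/24.73 = 1.71 W/m.
Coated: R = R_cond + R_conv = 17.27 m·K/W; Q = 42.2/17.27 = 2.44 W/m.

increases: 1.71 → 2.44 W/m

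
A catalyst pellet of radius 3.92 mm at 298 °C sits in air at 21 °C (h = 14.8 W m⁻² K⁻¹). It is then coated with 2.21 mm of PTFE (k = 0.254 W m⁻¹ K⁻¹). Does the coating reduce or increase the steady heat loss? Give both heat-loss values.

increases: 0.792 → 1.61 W

Critical radius for a sphere: r_cr = 2k/h = 0.0343 m = 3.43 cm.
Outer radius after coating: r₂ = 0.00392 + 0.00221 = 0.00613 m.
Since r₁ < r_cr and r₂ ≤ r_cr, the coating moves toward the maximum at r_cr — heat loss rises.
Bare: R = 1/(4πr₁²h) = 349.9 K/W; Q = 277/349.9 = 0.792 W.
Coated: R = R_cond + R_conv = 171.9 K/W; Q = 277/171.9 = 1.61 W.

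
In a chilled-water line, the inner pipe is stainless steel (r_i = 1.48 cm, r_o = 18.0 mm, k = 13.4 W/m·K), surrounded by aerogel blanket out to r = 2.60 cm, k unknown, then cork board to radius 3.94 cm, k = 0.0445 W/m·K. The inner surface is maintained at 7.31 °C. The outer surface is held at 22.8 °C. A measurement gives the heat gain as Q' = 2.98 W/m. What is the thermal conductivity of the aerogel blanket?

k = 0.0158 W/m·K

ΣR = ΔT/Q' = |7.31 − 22.8|/2.98 = 5.198 m·K/W
Known resistances:
  R'_stainless steel = ln(0.0180/0.0148)/(2πk) = 0.1957/(2π·13.4) = 0.002325 m·K/W
  R'_cork board = ln(0.0394/0.0260)/(2πk) = 0.4157/(2π·0.0445) = 1.487 m·K/W
R_aerogel blanket = ΣR − ΣR_known = 5.198 − 1.489 = 3.709 m·K/W
ln(r₂/r₁)/(2πk) = 3.709 ⇒ k = 0.3677/(2π·3.709) = 0.0158 W/m·K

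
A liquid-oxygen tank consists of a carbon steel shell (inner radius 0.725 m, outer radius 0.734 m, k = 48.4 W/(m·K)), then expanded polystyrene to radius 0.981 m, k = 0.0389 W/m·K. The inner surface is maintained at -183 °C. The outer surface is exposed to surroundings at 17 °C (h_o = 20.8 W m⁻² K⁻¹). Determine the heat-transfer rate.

Treat each layer as a resistance in series:
  R_carbon steel = (1/0.725 − 1/0.734)/(4πk) = 0.01691/(4π·48.4) = 2.781×10^-5 K/W
  R_expanded polystyrene = (1/0.734 − 1/0.981)/(4πk) = 0.3430/(4π·0.0389) = 0.7017 K/W
  R_conv,out = 1/(4πr²h) = 1/(4π·0.981²·20.8) = 0.003975 K/W
ΣR = 2.781×10^-5 + 0.7017 + 0.003975 = 0.7057 K/W
Q = ΔT/ΣR = (-183 °C − 17 °C)/0.7057 = -283 W
(Negative Q ⇒ heat flows inward; heat gain = 283 W.)

Q = 283 W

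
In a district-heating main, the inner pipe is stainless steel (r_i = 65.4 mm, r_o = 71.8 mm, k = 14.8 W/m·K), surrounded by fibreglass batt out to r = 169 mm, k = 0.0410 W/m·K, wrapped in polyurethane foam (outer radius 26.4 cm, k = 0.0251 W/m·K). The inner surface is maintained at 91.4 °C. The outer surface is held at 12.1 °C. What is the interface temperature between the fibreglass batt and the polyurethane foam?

Resistance network (inner→outer):
  R'_stainless steel = ln(0.0718/0.0654)/(2πk) = 0.09336/(2π·14.8) = 0.001004 m·K/W
  R'_fibreglass batt = ln(0.169/0.0718)/(2πk) = 0.8560/(2π·0.0410) = 3.323 m·K/W
  R'_polyurethane foam = ln(0.264/0.169)/(2πk) = 0.4461/(2π·0.0251) = 2.828 m·K/W
ΣR = 0.001004 + 3.323 + 2.828 = 6.152 m·K/W
Q' = ΔT/ΣR = (91.4 °C − 12.1 °C)/6.152 = 12.89 W/m
From the inner boundary to the fibreglass batt/polyurethane foam interface, ΣR_partial = 3.324 m·K/W.
T_interface = T_in − Q'·ΣR_partial = 91.4 °C − (12.89)(3.324) = 48.6 °C

T = 48.6 °C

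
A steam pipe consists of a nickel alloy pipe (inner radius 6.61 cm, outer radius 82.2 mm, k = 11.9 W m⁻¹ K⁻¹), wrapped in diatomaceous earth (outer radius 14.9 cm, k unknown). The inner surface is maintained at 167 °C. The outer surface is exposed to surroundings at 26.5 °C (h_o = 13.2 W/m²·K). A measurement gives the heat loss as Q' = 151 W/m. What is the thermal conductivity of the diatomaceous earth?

k = 0.112 W/m·K

ΣR = ΔT/Q' = |167 − 26.5|/151 = 0.9305 m·K/W
Known resistances:
  R'_nickel alloy = ln(0.0822/0.0661)/(2πk) = 0.2180/(2π·11.9) = 0.002915 m·K/W
  R'_conv,out = 1/(2πr h) = 1/(2π·0.149·13.2) = 0.08092 m·K/W
R_diatomaceous earth = ΣR − ΣR_known = 0.9305 − 0.08384 = 0.8467 m·K/W
ln(r₂/r₁)/(2πk) = 0.8467 ⇒ k = 0.5948/(2π·0.8467) = 0.112 W/m·K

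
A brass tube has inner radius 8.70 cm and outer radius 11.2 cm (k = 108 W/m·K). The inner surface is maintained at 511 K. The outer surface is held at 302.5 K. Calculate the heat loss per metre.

Q' = 2πk·ΔT/ln(r₂/r₁) = 2π × 108 × 208.5 / ln(0.112/0.0870) = 5.60×10^5 W/m

Q' = 560 kW/m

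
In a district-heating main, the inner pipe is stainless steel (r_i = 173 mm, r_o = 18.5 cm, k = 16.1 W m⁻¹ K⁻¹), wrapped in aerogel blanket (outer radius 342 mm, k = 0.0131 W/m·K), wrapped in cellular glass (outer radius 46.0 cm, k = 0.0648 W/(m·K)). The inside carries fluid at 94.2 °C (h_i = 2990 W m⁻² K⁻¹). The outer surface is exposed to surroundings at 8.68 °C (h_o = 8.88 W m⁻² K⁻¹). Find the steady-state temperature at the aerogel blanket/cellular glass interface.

T = 16.6 °C

Treat each layer as a resistance in series:
  R'_conv,in = 1/(2πr h) = 1/(2π·0.173·2990) = 3.077×10^-4 m·K/W
  R'_stainless steel = ln(0.185/0.173)/(2πk) = 0.06706/(2π·16.1) = 6.630×10^-4 m·K/W
  R'_aerogel blanket = ln(0.342/0.185)/(2πk) = 0.6145/(2π·0.0131) = 7.465 m·K/W
  R'_cellular glass = ln(0.460/0.342)/(2πk) = 0.2964/(2π·0.0648) = 0.7280 m·K/W
  R'_conv,out = 1/(2πr h) = 1/(2π·0.460·8.88) = 0.03896 m·K/W
ΣR = 3.077×10^-4 + 6.630×10^-4 + 7.465 + 0.7280 + 0.03896 = 8.233 m·K/W
Q' = ΔT/ΣR = (94.2 °C − 8.68 °C)/8.233 = 10.39 W/m
From the inner boundary to the aerogel blanket/cellular glass interface, ΣR_partial = 7.466 m·K/W.
T_interface = T_in − Q'·ΣR_partial = 94.2 °C − (10.39)(7.466) = 16.6 °C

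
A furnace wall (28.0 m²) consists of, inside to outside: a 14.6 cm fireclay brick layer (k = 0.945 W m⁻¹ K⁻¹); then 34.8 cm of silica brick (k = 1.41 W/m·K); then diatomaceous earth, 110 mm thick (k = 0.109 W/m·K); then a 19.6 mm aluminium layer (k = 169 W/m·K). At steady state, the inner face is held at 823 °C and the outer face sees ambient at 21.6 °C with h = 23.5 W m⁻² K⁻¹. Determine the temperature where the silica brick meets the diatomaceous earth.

Treat each layer as a resistance in series:
  R_fireclay brick = L/(kA) = 0.146/(0.945·28.0) = 0.005518 K/W
  R_silica brick = L/(kA) = 0.348/(1.41·28.0) = 0.008815 K/W
  R_diatomaceous earth = L/(kA) = 0.110/(0.109·28.0) = 0.03604 K/W
  R_aluminium = L/(kA) = 0.0196/(169·28.0) = 4.142×10^-6 K/W
  R_conv,out = 1/(hA) = 1/(23.5·28.0) = 0.001520 K/W
ΣR = 0.005518 + 0.008815 + 0.03604 + 4.142×10^-6 + 0.001520 = 0.05190 K/W
Q = ΔT/ΣR = (823 °C − 21.6 °C)/0.05190 = 15440 W
From the inner boundary to the silica brick/diatomaceous earth interface, ΣR_partial = 0.01433 K/W.
T_interface = T_in − Q·ΣR_partial = 823 °C − (15440)(0.01433) = 602 °C

T = 602 °C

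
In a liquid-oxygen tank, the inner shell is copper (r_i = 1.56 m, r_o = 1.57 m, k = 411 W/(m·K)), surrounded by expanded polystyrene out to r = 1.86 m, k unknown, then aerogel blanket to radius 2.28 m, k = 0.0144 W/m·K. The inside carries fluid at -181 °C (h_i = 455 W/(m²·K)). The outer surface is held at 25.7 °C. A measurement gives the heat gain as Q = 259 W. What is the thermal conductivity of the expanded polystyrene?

k = 0.0315 W/m·K

ΣR = ΔT/Q = |-181 − 25.7|/259 = 0.7981 K/W
Known resistances:
  R_conv,in = 1/(4πr²h) = 1/(4π·1.56²·455) = 7.187×10^-5 K/W
  R_copper = (1/1.56 − 1/1.57)/(4πk) = 0.004083/(4π·411) = 7.905×10^-7 K/W
  R_aerogel blanket = (1/1.86 − 1/2.28)/(4πk) = 0.09904/(4π·0.0144) = 0.5473 K/W
R_expanded polystyrene = ΣR − ΣR_known = 0.7981 − 0.5474 = 0.2507 K/W
(1/r₁−1/r₂)/(4πk) = 0.2507 ⇒ k = 0.09931/(4π·0.2507) = 0.0315 W/m·K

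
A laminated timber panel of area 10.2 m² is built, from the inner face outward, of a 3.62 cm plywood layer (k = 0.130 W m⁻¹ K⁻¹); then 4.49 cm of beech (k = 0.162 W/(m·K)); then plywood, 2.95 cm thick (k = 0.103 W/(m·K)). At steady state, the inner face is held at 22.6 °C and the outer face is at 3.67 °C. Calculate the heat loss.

Q = 229 W

Series thermal resistances, inner to outer:
  R_plywood = L/(kA) = 0.0362/(0.130·10.2) = 0.02730 K/W
  R_beech = L/(kA) = 0.0449/(0.162·10.2) = 0.02717 K/W
  R_plywood = L/(kA) = 0.0295/(0.103·10.2) = 0.02808 K/W
ΣR = 0.02730 + 0.02717 + 0.02808 = 0.08255 K/W
Q = ΔT/ΣR = (22.6 °C − 3.67 °C)/0.08255 = 229 W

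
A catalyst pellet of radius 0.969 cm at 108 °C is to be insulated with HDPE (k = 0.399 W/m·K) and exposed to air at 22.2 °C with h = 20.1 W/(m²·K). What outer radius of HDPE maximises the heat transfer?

For a sphere, r_cr = 2k_ins/h = 2·0.399/20.1 = 0.0397 m = 3.97 cm

r_cr = 3.97 cm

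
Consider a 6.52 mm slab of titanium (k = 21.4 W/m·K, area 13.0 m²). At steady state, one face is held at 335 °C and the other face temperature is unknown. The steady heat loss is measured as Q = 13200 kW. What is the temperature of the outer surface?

T_out = 25.6 °C

Sum the resistances:
  R_titanium = L/(kA) = 0.00652/(21.4·13.0) = 2.344×10^-5 K/W
ΣR = 2.344×10^-5 K/W
ΔT = Q·ΣR = 1.32×10^7 × 2.344×10^-5 = 309.4 K
Heat flows outward, so T_out = T_in − ΔT = 335 − 309.4 = 25.6 °C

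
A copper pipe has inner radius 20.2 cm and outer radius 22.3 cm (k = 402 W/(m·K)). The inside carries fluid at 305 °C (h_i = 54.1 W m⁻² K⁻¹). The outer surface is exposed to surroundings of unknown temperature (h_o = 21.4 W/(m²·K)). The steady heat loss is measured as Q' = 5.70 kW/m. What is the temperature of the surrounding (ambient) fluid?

T_out = 31.7 °C

Series resistances:
  R'_conv,in = 1/(2πr h) = 1/(2π·0.202·54.1) = 0.01456 m·K/W
  R'_copper = ln(0.223/0.202)/(2πk) = 0.09890/(2π·402) = 3.916×10^-5 m·K/W
  R'_conv,out = 1/(2πr h) = 1/(2π·0.223·21.4) = 0.03335 m·K/W
ΣR = 0.04795 m·K/W
ΔT = Q'·ΣR = 5700 × 0.04795 = 273.3 K
Heat flows outward, so T_out = T_in − ΔT = 305 − 273.3 = 31.7 °C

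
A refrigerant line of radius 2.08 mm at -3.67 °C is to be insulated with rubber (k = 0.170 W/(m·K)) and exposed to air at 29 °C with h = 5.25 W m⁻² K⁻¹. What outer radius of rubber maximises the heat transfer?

r_cr = 3.24 cm

For a cylinder, r_cr = k_ins/h = 0.170/5.25 = 0.0324 m = 3.24 cm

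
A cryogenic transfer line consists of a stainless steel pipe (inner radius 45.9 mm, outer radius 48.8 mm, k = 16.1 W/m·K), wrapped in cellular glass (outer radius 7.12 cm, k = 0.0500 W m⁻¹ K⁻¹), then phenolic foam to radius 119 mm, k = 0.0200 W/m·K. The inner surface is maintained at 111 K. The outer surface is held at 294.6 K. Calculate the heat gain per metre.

Q' = 34.7 W/m

Series thermal resistances, inner to outer:
  R'_stainless steel = ln(0.0488/0.0459)/(2πk) = 0.06127/(2π·16.1) = 6.056×10^-4 m·K/W
  R'_cellular glass = ln(0.0712/0.0488)/(2πk) = 0.3778/(2π·0.0500) = 1.202 m·K/W
  R'_phenolic foam = ln(0.119/0.0712)/(2πk) = 0.5136/(2π·0.0200) = 4.087 m·K/W
ΣR = 6.056×10^-4 + 1.202 + 4.087 = 5.290 m·K/W
Q' = ΔT/ΣR = (111 K − 294.6 K)/5.290 = -34.7 W/m
(Negative Q' ⇒ heat flows inward; heat gain = 34.7 W/m.)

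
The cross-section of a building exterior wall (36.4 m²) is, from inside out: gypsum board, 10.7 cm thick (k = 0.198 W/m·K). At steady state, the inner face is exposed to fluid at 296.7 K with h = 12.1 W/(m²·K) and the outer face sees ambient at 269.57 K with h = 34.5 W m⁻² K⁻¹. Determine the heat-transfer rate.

Q = 1510 W

Series thermal resistances, inner to outer:
  R_conv,in = 1/(hA) = 1/(12.1·36.4) = 0.002270 K/W
  R_gypsum board = L/(kA) = 0.107/(0.198·36.4) = 0.01485 K/W
  R_conv,out = 1/(hA) = 1/(34.5·36.4) = 7.963×10^-4 K/W
ΣR = 0.002270 + 0.01485 + 7.963×10^-4 = 0.01792 K/W
Q = ΔT/ΣR = (296.7 K − 269.57 K)/0.01792 = 1510 W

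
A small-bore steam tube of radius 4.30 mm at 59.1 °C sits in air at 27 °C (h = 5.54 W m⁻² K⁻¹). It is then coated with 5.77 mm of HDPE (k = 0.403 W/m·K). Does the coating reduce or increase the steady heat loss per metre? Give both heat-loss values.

increases: 4.80 → 10.1 W/m

Critical radius for a cylinder: r_cr = k/h = 0.0727 m = 7.27 cm.
Outer radius after coating: r₂ = 0.00430 + 0.00577 = 0.01007 m.
Since r₁ < r_cr and r₂ ≤ r_cr, the coating moves toward the maximum at r_cr — heat loss rises.
Bare: R = 1/(2πr₁h) = 6.681 m·K/W; Q = 32.1/6.681 = 4.80 W/m.
Coated: R = R_cond + R_conv = 3.189 m·K/W; Q = 32.1/3.189 = 10.1 W/m.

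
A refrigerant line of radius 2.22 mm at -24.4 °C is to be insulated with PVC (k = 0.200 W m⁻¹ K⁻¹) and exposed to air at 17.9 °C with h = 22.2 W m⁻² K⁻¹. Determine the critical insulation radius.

For a cylinder, r_cr = k_ins/h = 0.200/22.2 = 0.00901 m = 0.901 cm

r_cr = 0.901 cm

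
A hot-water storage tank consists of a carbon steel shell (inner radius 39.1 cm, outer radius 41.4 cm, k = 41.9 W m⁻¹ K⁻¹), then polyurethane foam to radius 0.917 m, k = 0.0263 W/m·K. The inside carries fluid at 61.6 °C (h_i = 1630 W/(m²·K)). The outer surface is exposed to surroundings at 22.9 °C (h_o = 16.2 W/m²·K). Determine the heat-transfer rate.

Series thermal resistances, inner to outer:
  R_conv,in = 1/(4πr²h) = 1/(4π·0.391²·1630) = 3.193×10^-4 K/W
  R_carbon steel = (1/0.391 − 1/0.414)/(4πk) = 0.1421/(4π·41.9) = 2.699×10^-4 K/W
  R_polyurethane foam = (1/0.414 − 1/0.917)/(4πk) = 1.325/(4π·0.0263) = 4.009 K/W
  R_conv,out = 1/(4πr²h) = 1/(4π·0.917²·16.2) = 0.005842 K/W
ΣR = 3.193×10^-4 + 2.699×10^-4 + 4.009 + 0.005842 = 4.015 K/W
Q = ΔT/ΣR = (61.6 °C − 22.9 °C)/4.015 = 9.64 W

Q = 9.64 W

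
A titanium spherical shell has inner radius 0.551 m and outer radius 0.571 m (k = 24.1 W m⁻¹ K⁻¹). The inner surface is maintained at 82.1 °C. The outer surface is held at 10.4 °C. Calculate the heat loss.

Q = 3.42×10^5 W

Q = 4πk·ΔT/(1/r₁ − 1/r₂) = 4π × 24.1 × 71.7 / (1/0.551 − 1/0.571) = 3.42×10^5 W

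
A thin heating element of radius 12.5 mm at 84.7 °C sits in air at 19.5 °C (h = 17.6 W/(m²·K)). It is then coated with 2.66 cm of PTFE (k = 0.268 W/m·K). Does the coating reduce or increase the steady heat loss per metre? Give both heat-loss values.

reduces: 90.1 → 71.8 W/m

Critical radius for a cylinder: r_cr = k/h = 0.0152 m = 1.52 cm.
Outer radius after coating: r₂ = 0.0125 + 0.0266 = 0.0391 m.
r₁ < r_cr < r₂: heat loss rises to a maximum at r_cr then falls. Whether the coating helps depends on whether Q(r₂) has dropped back below Q(r₁).
Bare: R = 1/(2πr₁h) = 0.7234 m·K/W; Q = 65.2/0.7234 = 90.1 W/m.
Coated: R = R_cond + R_conv = 0.9085 m·K/W; Q = 65.2/0.9085 = 71.8 W/m.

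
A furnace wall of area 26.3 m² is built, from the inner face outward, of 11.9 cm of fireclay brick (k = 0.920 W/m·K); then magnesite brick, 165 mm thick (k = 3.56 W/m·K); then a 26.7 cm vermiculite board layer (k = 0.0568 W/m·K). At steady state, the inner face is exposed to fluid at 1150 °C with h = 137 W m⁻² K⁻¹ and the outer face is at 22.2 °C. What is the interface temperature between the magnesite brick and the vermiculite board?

T = 1108 °C

Resistance network (inner→outer):
  R_conv,in = 1/(hA) = 1/(137·26.3) = 2.775×10^-4 K/W
  R_fireclay brick = L/(kA) = 0.119/(0.920·26.3) = 0.004918 K/W
  R_magnesite brick = L/(kA) = 0.165/(3.56·26.3) = 0.001762 K/W
  R_vermiculite board = L/(kA) = 0.267/(0.0568·26.3) = 0.1787 K/W
ΣR = 2.775×10^-4 + 0.004918 + 0.001762 + 0.1787 = 0.1857 K/W
Q = ΔT/ΣR = (1150 °C − 22.2 °C)/0.1857 = 6073 W
From the inner boundary to the magnesite brick/vermiculite board interface, ΣR_partial = 0.006957 K/W.
T_interface = T_in − Q·ΣR_partial = 1150 °C − (6073)(0.006957) = 1108 °C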